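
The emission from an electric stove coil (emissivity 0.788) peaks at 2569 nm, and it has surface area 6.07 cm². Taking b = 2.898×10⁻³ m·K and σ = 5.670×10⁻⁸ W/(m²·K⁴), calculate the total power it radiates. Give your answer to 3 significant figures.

P ≈ 43.9 W

Wien's law: T = b/λ_max = 2.898×10⁻³/2.569×10⁻⁶ = 1128.07 K.
Area A = 6.07 cm² = 6.07×10⁻⁴ m².
Then P = εσAT⁴ = 0.788×5.670×10⁻⁸×6.07×10⁻⁴×(1128.07)⁴ = 43.9 W.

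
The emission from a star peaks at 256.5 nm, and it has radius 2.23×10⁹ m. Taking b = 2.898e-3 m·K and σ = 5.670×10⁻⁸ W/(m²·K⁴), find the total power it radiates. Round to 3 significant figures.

P ≈ 5.77×10²⁸ W

Wien's law: T = b/λ_max = 2.898×10⁻³/2.565×10⁻⁷ = 11298.2 K.
Surface area A = 4πR² = 4π(2.23×10⁹ m)² = 6.24913×10¹⁹ m².
Then P = σAT⁴ = 5.670×10⁻⁸×6.24913×10¹⁹×(11298.2)⁴ = 5.77×10²⁸ W.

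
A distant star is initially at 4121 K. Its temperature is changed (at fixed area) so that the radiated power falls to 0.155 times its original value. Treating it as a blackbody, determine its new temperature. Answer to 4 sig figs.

T₂ ≈ 2586 K

P ∝ T⁴, so T₂/T₁ = (P₂/P₁)^(1/4) = (0.155)^(1/4) = 0.627455.
T₂ = 4121 × 0.627455 = 2586 K.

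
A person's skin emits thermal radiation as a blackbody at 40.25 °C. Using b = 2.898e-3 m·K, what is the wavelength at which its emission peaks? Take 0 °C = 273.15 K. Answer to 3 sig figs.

T = 40.25 °C + 273.15 = 313.40 K.
Wien's displacement law: λ_max = b/T = (2.898×10⁻³ m·K)/(313.40 K) = 9.247×10⁻⁶ m.
That is 9.25 μm, in the infrared range.

λ_max ≈ 9.25 μm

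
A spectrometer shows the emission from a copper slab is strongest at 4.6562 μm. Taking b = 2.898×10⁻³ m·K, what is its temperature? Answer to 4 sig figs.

Wien's law gives T = b/λ_max = (2.898×10⁻³ m·K)/(4.6562×10⁻⁶ m) = 622.4 K.

T ≈ 622.4 K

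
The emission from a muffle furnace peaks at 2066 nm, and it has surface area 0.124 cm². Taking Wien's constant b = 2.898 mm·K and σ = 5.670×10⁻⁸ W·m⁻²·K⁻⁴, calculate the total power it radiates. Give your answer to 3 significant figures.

Wien's law: T = b/λ_max = 2.898×10⁻³/2.066×10⁻⁶ = 1402.71 K.
Area A = 0.124 cm² = 1.24×10⁻⁵ m².
Then P = σAT⁴ = 5.670×10⁻⁸×1.24×10⁻⁵×(1402.71)⁴ = 2.72 W.

P ≈ 2.72 W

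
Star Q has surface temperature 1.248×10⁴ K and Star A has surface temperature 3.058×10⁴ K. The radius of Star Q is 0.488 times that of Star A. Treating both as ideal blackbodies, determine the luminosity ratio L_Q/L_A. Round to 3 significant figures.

L_Q/L_A ≈ 6.61×10⁻³

L ∝ R²T⁴, so L_Q/L_A = (R_Q/R_A)²(T_Q/T_A)⁴ = (0.488)² × (1.248×10⁴/3.058×10⁴)⁴ = 0.238144 × 0.0277401 = 6.61×10⁻³.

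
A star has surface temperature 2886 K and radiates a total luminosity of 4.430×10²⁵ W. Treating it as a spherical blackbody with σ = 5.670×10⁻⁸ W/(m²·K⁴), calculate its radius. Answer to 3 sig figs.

L = 4πR²σT⁴ ⇒ R = √(L/(4πσT⁴)).
σT⁴ = 3.93340×10⁶ W/m², so R = √(4.430×10²⁵/(4π×3.93340×10⁶)) = 9.47×10⁸ m.

R ≈ 9.47×10⁸ m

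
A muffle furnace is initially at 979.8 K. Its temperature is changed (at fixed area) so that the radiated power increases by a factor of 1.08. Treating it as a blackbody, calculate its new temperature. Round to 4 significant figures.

P ∝ T⁴, so T₂/T₁ = (P₂/P₁)^(1/4) = (1.08)^(1/4) = 1.01943.
T₂ = 979.8 × 1.01943 = 998.8 K.

T₂ ≈ 998.8 K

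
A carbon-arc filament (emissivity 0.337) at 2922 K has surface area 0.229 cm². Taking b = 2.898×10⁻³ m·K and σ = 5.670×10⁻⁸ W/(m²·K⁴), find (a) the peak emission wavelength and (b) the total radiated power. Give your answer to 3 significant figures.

(a) λ_max = b/T = 2.898×10⁻³/2922 = 9.918×10⁻⁷ m = 992 nm.
Area A = 0.229 cm² = 2.29×10⁻⁵ m².
(b) P = εσAT⁴ = 0.337×5.670×10⁻⁸×2.29×10⁻⁵×(2922)⁴ = 31.9 W.

λ_max ≈ 992 nm; P ≈ 31.9 W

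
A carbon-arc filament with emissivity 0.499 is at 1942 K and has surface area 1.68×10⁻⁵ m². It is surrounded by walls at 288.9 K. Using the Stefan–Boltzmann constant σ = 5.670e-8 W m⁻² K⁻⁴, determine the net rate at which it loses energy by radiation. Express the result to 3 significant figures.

Net loss ≈ 6.76 W

Area A = 1.68×10⁻⁵ m².
Net radiated power P_net = εσA(T⁴ − T₀⁴) = 0.499×5.670×10⁻⁸×1.68×10⁻⁵×(1942⁴ − 288.9⁴).
T⁴ − T₀⁴ = 1.42232×10¹³ − 6.96611×10⁹ = 1.42162×10¹³ K⁴, so P_net = 6.76 W.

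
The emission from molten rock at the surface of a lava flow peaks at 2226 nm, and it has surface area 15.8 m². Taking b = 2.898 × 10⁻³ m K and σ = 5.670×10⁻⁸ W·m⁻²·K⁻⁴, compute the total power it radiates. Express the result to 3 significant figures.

Wien's law: T = b/λ_max = 2.898×10⁻³/2.226×10⁻⁶ = 1301.89 K.
Area A = 15.8 m².
Then P = σAT⁴ = 5.670×10⁻⁸×15.8×(1301.89)⁴ = 2.57×10⁶ W.

P ≈ 2.57×10⁶ W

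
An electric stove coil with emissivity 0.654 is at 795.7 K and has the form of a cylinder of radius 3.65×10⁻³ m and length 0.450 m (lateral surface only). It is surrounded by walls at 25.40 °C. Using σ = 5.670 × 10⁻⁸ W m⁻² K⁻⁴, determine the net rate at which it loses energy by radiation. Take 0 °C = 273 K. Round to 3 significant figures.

Surroundings: T = 25.40 °C + 273 = 298.40 K.
Lateral area A = 2πrL = 2π×3.65×10⁻³×0.450 = 0.0103201 m².
Net radiated power P_net = εσA(T⁴ − T₀⁴) = 0.654×5.670×10⁻⁸×0.0103201×(795.7⁴ − 298.40⁴).
T⁴ − T₀⁴ = 4.00864×10¹¹ − 7.92858×10⁹ = 3.92935×10¹¹ K⁴, so P_net = 150 W.

Net loss ≈ 150 W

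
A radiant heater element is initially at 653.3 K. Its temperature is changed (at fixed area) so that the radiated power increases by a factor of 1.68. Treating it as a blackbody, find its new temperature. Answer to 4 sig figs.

T₂ ≈ 743.8 K

P ∝ T⁴, so T₂/T₁ = (P₂/P₁)^(1/4) = (1.68)^(1/4) = 1.13849.
T₂ = 653.3 × 1.13849 = 743.8 K.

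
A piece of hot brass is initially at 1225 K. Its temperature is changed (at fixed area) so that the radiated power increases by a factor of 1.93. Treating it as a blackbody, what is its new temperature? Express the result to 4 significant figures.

P ∝ T⁴, so T₂/T₁ = (P₂/P₁)^(1/4) = (1.93)^(1/4) = 1.17866.
T₂ = 1225 × 1.17866 = 1444 K.

T₂ ≈ 1444 K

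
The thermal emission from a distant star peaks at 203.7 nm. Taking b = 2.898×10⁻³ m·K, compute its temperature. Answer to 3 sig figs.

Wien's law gives T = b/λ_max = (2.898×10⁻³ m·K)/(2.037×10⁻⁷ m) = 1.42×10⁴ K.

T ≈ 1.42×10⁴ K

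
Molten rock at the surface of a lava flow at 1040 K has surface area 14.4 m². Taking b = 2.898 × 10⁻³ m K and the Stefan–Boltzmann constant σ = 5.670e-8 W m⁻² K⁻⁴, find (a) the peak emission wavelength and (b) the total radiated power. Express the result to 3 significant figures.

(a) λ_max = b/T = 2.898×10⁻³/1040 = 2.787×10⁻⁶ m = 2.79×10³ nm.
Area A = 14.4 m².
(b) P = σAT⁴ = 5.670×10⁻⁸×14.4×(1040)⁴ = 9.55×10⁵ W.

λ_max ≈ 2.79×10³ nm; P ≈ 9.55×10⁵ W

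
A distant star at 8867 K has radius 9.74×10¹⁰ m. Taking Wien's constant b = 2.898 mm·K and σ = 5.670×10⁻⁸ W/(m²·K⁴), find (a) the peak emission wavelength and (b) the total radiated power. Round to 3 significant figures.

λ_max ≈ 0.327 μm; P ≈ 4.18×10³¹ W

(a) λ_max = b/T = 2.898×10⁻³/8867 = 3.268×10⁻⁷ m = 0.327 μm.
Surface area A = 4πR² = 4π(9.74×10¹⁰ m)² = 1.19214×10²³ m².
(b) P = σAT⁴ = 5.670×10⁻⁸×1.19214×10²³×(8867)⁴ = 4.18×10³¹ W.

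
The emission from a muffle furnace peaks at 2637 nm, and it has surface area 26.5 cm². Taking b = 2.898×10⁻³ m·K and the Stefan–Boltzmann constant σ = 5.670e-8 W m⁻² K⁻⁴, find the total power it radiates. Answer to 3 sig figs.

P ≈ 219 W

Wien's law: T = b/λ_max = 2.898×10⁻³/2.637×10⁻⁶ = 1098.98 K.
Area A = 26.5 cm² = 2.65×10⁻³ m².
Then P = σAT⁴ = 5.670×10⁻⁸×2.65×10⁻³×(1098.98)⁴ = 219 W.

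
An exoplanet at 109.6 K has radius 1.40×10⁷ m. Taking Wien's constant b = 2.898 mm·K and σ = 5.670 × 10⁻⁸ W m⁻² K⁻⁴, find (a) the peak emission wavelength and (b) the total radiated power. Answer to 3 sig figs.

λ_max ≈ 26.4 μm; P ≈ 2.02×10¹⁶ W

(a) λ_max = b/T = 2.898×10⁻³/109.6 = 2.644×10⁻⁵ m = 26.4 μm.
Surface area A = 4πR² = 4π(1.40×10⁷ m)² = 2.46301×10¹⁵ m².
(b) P = σAT⁴ = 5.670×10⁻⁸×2.46301×10¹⁵×(109.6)⁴ = 2.02×10¹⁶ W.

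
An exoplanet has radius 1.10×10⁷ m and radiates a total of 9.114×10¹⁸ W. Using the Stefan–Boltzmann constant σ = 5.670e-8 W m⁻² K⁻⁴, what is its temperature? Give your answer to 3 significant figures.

T ≈ 570 K

Surface area A = 4πR² = 4π(1.10×10⁷ m)² = 1.52053×10¹⁵ m².
P = σAT⁴ ⇒ T = (P/(σA))^(1/4) = (9.114×10¹⁸/(5.670×10⁻⁸×1.52053×10¹⁵))^(1/4) = 570 K.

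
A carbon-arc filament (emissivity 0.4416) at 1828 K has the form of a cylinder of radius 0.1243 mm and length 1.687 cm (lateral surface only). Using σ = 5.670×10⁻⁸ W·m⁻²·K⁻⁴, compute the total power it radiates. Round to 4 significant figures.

Lateral area A = 2πrL = 2π×1.243×10⁻⁴×0.01687 = 1.31755×10⁻⁵ m².
P = εσAT⁴ = 0.4416 × 5.670×10⁻⁸ × 1.31755×10⁻⁵ × (1828)⁴ = 3.684 W.

P ≈ 3.684 W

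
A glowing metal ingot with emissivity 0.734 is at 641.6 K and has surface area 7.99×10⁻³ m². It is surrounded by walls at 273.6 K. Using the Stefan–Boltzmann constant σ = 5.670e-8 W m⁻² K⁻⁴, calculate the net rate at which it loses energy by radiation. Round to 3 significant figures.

Area A = 7.99×10⁻³ m².
Net radiated power P_net = εσA(T⁴ − T₀⁴) = 0.734×5.670×10⁻⁸×7.99×10⁻³×(641.6⁴ − 273.6⁴).
T⁴ − T₀⁴ = 1.69456×10¹¹ − 5.60356×10⁹ = 1.63852×10¹¹ K⁴, so P_net = 54.5 W.

Net loss ≈ 54.5 W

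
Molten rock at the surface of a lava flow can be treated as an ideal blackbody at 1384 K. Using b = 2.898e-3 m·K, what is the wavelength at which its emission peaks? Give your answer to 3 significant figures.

Wien's displacement law: λ_max = b/T = (2.898×10⁻³ m·K)/(1384 K) = 2.094×10⁻⁶ m.
That is 2.09 μm, in the infrared range.

λ_max ≈ 2.09 μm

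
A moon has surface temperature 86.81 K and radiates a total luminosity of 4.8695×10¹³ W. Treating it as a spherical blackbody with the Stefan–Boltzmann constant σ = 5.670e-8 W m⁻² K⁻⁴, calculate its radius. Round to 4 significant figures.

R ≈ 1.097×10⁶ m

L = 4πR²σT⁴ ⇒ R = √(L/(4πσT⁴)).
σT⁴ = 3.22005 W/m², so R = √(4.8695×10¹³/(4π×3.22005)) = 1.097×10⁶ m.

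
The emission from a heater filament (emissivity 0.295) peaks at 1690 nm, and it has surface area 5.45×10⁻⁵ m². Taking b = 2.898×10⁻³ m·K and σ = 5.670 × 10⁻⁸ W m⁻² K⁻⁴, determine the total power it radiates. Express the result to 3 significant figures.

Wien's law: T = b/λ_max = 2.898×10⁻³/1.690×10⁻⁶ = 1714.79 K.
Area A = 5.45×10⁻⁵ m².
Then P = εσAT⁴ = 0.295×5.670×10⁻⁸×5.45×10⁻⁵×(1714.79)⁴ = 7.88 W.

P ≈ 7.88 W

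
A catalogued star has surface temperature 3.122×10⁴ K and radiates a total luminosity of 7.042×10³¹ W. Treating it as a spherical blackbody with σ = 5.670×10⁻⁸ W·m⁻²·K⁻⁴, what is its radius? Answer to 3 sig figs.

L = 4πR²σT⁴ ⇒ R = √(L/(4πσT⁴)).
σT⁴ = 5.38660×10¹⁰ W/m², so R = √(7.042×10³¹/(4π×5.38660×10¹⁰)) = 1.02×10¹⁰ m.

R ≈ 1.02×10¹⁰ m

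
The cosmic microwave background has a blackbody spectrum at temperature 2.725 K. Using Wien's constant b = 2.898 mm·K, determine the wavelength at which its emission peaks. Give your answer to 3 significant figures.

Wien's displacement law: λ_max = b/T = (2.898×10⁻³ m·K)/(2.725 K) = 1.063×10⁻³ m.
That is 1.06 mm, in the microwave range.

λ_max ≈ 1.06 mm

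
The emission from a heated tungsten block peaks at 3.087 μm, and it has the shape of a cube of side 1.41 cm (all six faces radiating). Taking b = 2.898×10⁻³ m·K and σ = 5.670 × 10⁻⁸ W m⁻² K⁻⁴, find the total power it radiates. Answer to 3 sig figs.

P ≈ 52.5 W

Wien's law: T = b/λ_max = 2.898×10⁻³/3.087×10⁻⁶ = 938.776 K.
Area A = 6s² = 6×(0.0141 m)² = 1.19286×10⁻³ m².
Then P = σAT⁴ = 5.670×10⁻⁸×1.19286×10⁻³×(938.776)⁴ = 52.5 W.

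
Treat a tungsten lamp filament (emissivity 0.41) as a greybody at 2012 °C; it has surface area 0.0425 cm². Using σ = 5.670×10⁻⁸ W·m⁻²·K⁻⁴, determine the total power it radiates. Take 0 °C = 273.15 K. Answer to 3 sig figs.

T = 2012 °C + 273.15 = 2285.15 K.
Area A = 0.0425 cm² = 4.25×10⁻⁶ m².
P = εσAT⁴ = 0.41 × 5.670×10⁻⁸ × 4.25×10⁻⁶ × (2285.15)⁴ = 2.69 W.

P ≈ 2.69 W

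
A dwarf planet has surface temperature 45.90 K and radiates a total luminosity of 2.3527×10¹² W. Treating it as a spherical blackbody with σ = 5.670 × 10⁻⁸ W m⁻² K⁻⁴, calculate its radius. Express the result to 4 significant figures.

L = 4πR²σT⁴ ⇒ R = √(L/(4πσT⁴)).
σT⁴ = 0.251671 W/m², so R = √(2.3527×10¹²/(4π×0.251671)) = 8.625×10⁵ m.

R ≈ 8.625×10⁵ m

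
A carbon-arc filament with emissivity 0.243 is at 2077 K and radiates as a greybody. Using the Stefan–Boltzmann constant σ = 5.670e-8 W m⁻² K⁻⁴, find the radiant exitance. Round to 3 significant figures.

Stefan–Boltzmann: I = εσT⁴ = 0.243 × 5.670×10⁻⁸ × (2077)⁴ = 2.56×10⁵ W/m².

I ≈ 2.56×10⁵ W/m²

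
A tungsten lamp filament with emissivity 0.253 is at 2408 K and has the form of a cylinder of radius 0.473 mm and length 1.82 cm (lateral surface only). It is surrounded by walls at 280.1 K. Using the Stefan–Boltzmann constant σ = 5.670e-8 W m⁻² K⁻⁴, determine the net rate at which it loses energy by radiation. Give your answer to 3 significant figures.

Lateral area A = 2πrL = 2π×4.73×10⁻⁴×0.0182 = 5.40894×10⁻⁵ m².
Net radiated power P_net = εσA(T⁴ − T₀⁴) = 0.253×5.670×10⁻⁸×5.40894×10⁻⁵×(2408⁴ − 280.1⁴).
T⁴ − T₀⁴ = 3.36222×10¹³ − 6.15535×10⁹ = 3.36160×10¹³ K⁴, so P_net = 26.1 W.

Net loss ≈ 26.1 W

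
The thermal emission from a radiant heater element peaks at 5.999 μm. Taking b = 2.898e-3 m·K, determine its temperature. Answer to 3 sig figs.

Wien's law gives T = b/λ_max = (2.898×10⁻³ m·K)/(5.999×10⁻⁶ m) = 483 K.

T ≈ 483 K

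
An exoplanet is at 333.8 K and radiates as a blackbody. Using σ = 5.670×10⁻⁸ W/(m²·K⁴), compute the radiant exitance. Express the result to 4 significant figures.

I ≈ 703.9 W/m²

Stefan–Boltzmann: I = σT⁴ = 5.670×10⁻⁸ × (333.8)⁴ = 703.9 W/m².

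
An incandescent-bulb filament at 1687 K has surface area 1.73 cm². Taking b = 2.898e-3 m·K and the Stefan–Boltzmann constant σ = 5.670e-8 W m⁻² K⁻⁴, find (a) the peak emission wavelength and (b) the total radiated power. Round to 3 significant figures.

(a) λ_max = b/T = 2.898×10⁻³/1687 = 1.718×10⁻⁶ m = 1.72 μm.
Area A = 1.73 cm² = 1.73×10⁻⁴ m².
(b) P = σAT⁴ = 5.670×10⁻⁸×1.73×10⁻⁴×(1687)⁴ = 79.4 W.

λ_max ≈ 1.72 μm; P ≈ 79.4 W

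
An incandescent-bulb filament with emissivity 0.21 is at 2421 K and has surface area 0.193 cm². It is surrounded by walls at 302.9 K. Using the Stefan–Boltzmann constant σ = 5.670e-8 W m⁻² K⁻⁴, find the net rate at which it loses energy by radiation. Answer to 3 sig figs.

Area A = 0.193 cm² = 1.93×10⁻⁵ m².
Net radiated power P_net = εσA(T⁴ − T₀⁴) = 0.21×5.670×10⁻⁸×1.93×10⁻⁵×(2421⁴ − 302.9⁴).
T⁴ − T₀⁴ = 3.43541×10¹³ − 8.41777×10⁹ = 3.43457×10¹³ K⁴, so P_net = 7.89 W.

Net loss ≈ 7.89 W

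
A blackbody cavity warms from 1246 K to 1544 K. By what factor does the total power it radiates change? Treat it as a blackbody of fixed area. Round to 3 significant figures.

P₂/P₁ ≈ 2.36

P ∝ T⁴, so P₂/P₁ = (T₂/T₁)⁴ = (1544/1246)⁴ = (1.23917)⁴ = 2.36.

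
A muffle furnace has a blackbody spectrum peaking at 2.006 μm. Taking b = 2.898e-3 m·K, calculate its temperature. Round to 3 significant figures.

Wien's law gives T = b/λ_max = (2.898×10⁻³ m·K)/(2.006×10⁻⁶ m) = 1.44×10³ K.

T ≈ 1.44×10³ K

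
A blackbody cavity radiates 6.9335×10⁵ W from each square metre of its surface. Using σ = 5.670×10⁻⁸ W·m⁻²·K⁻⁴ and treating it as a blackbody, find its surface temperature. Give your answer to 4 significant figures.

T ≈ 1870 K

I = σT⁴, so T = (I/σ)^(1/4) = (6.9335×10⁵/(5.670×10⁻⁸))^(1/4) = 1870 K.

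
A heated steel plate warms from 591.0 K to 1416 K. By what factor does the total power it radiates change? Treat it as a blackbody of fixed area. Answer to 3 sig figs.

P₂/P₁ ≈ 33.0

P ∝ T⁴, so P₂/P₁ = (T₂/T₁)⁴ = (1416/591.0)⁴ = (2.39594)⁴ = 33.0.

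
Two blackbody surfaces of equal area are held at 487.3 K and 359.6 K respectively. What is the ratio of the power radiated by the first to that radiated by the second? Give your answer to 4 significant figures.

With equal areas, P₁/P₂ = (T₁/T₂)⁴ = (487.3/359.6)⁴ = 3.372.

P₁/P₂ ≈ 3.372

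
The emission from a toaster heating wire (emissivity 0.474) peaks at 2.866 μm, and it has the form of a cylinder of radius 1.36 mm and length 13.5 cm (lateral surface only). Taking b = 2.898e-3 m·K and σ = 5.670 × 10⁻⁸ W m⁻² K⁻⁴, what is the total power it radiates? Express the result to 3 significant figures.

Wien's law: T = b/λ_max = 2.898×10⁻³/2.866×10⁻⁶ = 1011.17 K.
Lateral area A = 2πrL = 2π×1.36×10⁻³×0.135 = 1.15359×10⁻³ m².
Then P = εσAT⁴ = 0.474×5.670×10⁻⁸×1.15359×10⁻³×(1011.17)⁴ = 32.4 W.

P ≈ 32.4 W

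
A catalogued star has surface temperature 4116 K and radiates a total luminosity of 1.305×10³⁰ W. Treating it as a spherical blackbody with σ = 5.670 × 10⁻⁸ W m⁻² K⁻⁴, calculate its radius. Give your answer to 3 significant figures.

R ≈ 7.99×10¹⁰ m

L = 4πR²σT⁴ ⇒ R = √(L/(4πσT⁴)).
σT⁴ = 1.62736×10⁷ W/m², so R = √(1.305×10³⁰/(4π×1.62736×10⁷)) = 7.99×10¹⁰ m.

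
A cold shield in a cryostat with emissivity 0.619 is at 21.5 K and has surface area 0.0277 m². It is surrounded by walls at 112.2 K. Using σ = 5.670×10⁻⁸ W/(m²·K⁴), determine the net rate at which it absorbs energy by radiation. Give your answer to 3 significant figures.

Area A = 0.0277 m².
Net radiated power P_net = εσA(T⁴ − T₀⁴) = 0.619×5.670×10⁻⁸×0.0277×(21.5⁴ − 112.2⁴).
T⁴ − T₀⁴ = 2.13675×10⁵ − 1.58479×10⁸ = -1.58265×10⁸ K⁴, so P_net = -0.154 W — negative, meaning a net gain of 0.154 W.

Net gain ≈ 0.154 W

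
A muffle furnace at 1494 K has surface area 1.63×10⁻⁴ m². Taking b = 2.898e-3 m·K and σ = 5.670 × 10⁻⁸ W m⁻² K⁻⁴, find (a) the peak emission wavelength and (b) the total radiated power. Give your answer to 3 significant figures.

λ_max ≈ 1.94×10³ nm; P ≈ 46.0 W

(a) λ_max = b/T = 2.898×10⁻³/1494 = 1.940×10⁻⁶ m = 1.94×10³ nm.
Area A = 1.63×10⁻⁴ m².
(b) P = σAT⁴ = 5.670×10⁻⁸×1.63×10⁻⁴×(1494)⁴ = 46.0 W.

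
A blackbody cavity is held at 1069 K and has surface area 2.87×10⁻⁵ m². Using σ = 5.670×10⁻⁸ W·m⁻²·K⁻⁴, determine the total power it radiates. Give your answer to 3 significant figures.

Area A = 2.87×10⁻⁵ m².
P = σAT⁴ = 5.670×10⁻⁸ × 2.87×10⁻⁵ × (1069)⁴ = 2.13 W.

P ≈ 2.13 W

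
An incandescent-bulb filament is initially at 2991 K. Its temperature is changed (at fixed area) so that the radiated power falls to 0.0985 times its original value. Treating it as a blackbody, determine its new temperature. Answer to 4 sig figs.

T₂ ≈ 1676 K

P ∝ T⁴, so T₂/T₁ = (P₂/P₁)^(1/4) = (0.0985)^(1/4) = 0.560221.
T₂ = 2991 × 0.560221 = 1676 K.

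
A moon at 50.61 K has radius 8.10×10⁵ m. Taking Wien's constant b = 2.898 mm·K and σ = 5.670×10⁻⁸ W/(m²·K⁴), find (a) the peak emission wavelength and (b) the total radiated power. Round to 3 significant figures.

λ_max ≈ 57.3 μm; P ≈ 3.07×10¹² W

(a) λ_max = b/T = 2.898×10⁻³/50.61 = 5.726×10⁻⁵ m = 57.3 μm.
Surface area A = 4πR² = 4π(8.10×10⁵ m)² = 8.24480×10¹² m².
(b) P = σAT⁴ = 5.670×10⁻⁸×8.24480×10¹²×(50.61)⁴ = 3.07×10¹² W.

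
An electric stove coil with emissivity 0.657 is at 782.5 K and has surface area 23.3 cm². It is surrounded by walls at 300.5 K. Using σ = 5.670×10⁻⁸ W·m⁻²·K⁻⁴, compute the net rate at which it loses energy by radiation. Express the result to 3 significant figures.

Area A = 23.3 cm² = 2.33×10⁻³ m².
Net radiated power P_net = εσA(T⁴ − T₀⁴) = 0.657×5.670×10⁻⁸×2.33×10⁻³×(782.5⁴ − 300.5⁴).
T⁴ − T₀⁴ = 3.74919×10¹¹ − 8.15414×10⁹ = 3.66765×10¹¹ K⁴, so P_net = 31.8 W.

Net loss ≈ 31.8 W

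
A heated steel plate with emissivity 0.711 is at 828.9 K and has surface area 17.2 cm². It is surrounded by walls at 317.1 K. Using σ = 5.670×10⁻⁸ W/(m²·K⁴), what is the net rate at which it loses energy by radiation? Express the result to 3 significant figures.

Net loss ≈ 32.0 W

Area A = 17.2 cm² = 1.72×10⁻³ m².
Net radiated power P_net = εσA(T⁴ − T₀⁴) = 0.711×5.670×10⁻⁸×1.72×10⁻³×(828.9⁴ − 317.1⁴).
T⁴ − T₀⁴ = 4.72072×10¹¹ − 1.01108×10¹⁰ = 4.61961×10¹¹ K⁴, so P_net = 32.0 W.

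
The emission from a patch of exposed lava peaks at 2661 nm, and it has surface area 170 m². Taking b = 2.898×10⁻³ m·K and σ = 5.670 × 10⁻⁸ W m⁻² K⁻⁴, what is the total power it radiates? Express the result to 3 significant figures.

P ≈ 1.36×10⁷ W

Wien's law: T = b/λ_max = 2.898×10⁻³/2.661×10⁻⁶ = 1089.06 K.
Area A = 170 m².
Then P = σAT⁴ = 5.670×10⁻⁸×170×(1089.06)⁴ = 1.36×10⁷ W.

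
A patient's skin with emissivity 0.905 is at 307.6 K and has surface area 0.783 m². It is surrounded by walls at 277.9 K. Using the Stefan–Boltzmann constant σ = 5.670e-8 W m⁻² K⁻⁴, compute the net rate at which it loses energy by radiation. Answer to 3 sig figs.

Net loss ≈ 120 W

Area A = 0.783 m².
Net radiated power P_net = εσA(T⁴ − T₀⁴) = 0.905×5.670×10⁻⁸×0.783×(307.6⁴ − 277.9⁴).
T⁴ − T₀⁴ = 8.95252×10⁹ − 5.96423×10⁹ = 2.98829×10⁹ K⁴, so P_net = 120 W.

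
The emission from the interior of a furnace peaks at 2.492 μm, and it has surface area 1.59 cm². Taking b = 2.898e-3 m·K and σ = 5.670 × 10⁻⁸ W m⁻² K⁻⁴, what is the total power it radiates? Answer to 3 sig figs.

P ≈ 16.5 W

Wien's law: T = b/λ_max = 2.898×10⁻³/2.492×10⁻⁶ = 1162.92 K.
Area A = 1.59 cm² = 1.59×10⁻⁴ m².
Then P = σAT⁴ = 5.670×10⁻⁸×1.59×10⁻⁴×(1162.92)⁴ = 16.5 W.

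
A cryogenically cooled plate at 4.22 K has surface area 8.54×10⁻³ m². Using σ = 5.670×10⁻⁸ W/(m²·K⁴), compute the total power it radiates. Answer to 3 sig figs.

Area A = 8.54×10⁻³ m².
P = σAT⁴ = 5.670×10⁻⁸ × 8.54×10⁻³ × (4.22)⁴ = 1.54×10⁻⁷ W.

P ≈ 1.54×10⁻⁷ W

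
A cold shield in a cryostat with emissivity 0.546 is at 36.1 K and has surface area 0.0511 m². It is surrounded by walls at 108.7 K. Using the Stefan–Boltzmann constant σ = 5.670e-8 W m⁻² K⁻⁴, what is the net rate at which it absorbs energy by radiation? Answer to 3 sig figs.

Net gain ≈ 0.218 W

Area A = 0.0511 m².
Net radiated power P_net = εσA(T⁴ − T₀⁴) = 0.546×5.670×10⁻⁸×0.0511×(36.1⁴ − 108.7⁴).
T⁴ − T₀⁴ = 1.69836×10⁶ − 1.39611×10⁸ = -1.37913×10⁸ K⁴, so P_net = -0.218 W — negative, meaning a net gain of 0.218 W.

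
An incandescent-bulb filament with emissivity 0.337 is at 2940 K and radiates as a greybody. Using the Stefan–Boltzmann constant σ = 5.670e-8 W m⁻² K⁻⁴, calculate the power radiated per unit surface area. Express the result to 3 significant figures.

I ≈ 1.43×10⁶ W/m²

Stefan–Boltzmann: I = εσT⁴ = 0.337 × 5.670×10⁻⁸ × (2940)⁴ = 1.43×10⁶ W/m².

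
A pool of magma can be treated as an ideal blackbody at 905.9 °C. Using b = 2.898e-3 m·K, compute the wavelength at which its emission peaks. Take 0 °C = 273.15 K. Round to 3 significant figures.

T = 905.9 °C + 273.15 = 1179.05 K.
Wien's displacement law: λ_max = b/T = (2.898×10⁻³ m·K)/(1179.05 K) = 2.458×10⁻⁶ m.
That is 2.46 μm, in the infrared range.

λ_max ≈ 2.46 μm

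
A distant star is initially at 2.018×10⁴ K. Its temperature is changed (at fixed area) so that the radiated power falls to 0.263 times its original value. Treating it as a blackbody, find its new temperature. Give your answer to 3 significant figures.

T₂ ≈ 1.45×10⁴ K

P ∝ T⁴, so T₂/T₁ = (P₂/P₁)^(1/4) = (0.263)^(1/4) = 0.716125.
T₂ = 2.018×10⁴ × 0.716125 = 1.45×10⁴ K.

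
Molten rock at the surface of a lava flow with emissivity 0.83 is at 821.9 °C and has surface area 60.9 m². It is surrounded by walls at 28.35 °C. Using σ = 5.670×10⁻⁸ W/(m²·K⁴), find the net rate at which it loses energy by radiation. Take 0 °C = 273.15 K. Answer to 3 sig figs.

Net loss ≈ 4.10×10⁶ W

T = 821.9 °C + 273.15 = 1095.05 K.
Surroundings: T = 28.35 °C + 273.15 = 301.50 K.
Area A = 60.9 m².
Net radiated power P_net = εσA(T⁴ − T₀⁴) = 0.83×5.670×10⁻⁸×60.9×(1095.05⁴ − 301.50⁴).
T⁴ − T₀⁴ = 1.43792×10¹² − 8.26322×10⁹ = 1.42966×10¹² K⁴, so P_net = 4.10×10⁶ W.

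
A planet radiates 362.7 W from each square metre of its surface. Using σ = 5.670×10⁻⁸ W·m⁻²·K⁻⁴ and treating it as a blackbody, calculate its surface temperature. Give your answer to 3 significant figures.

T ≈ 283 K

I = σT⁴, so T = (I/σ)^(1/4) = (362.7/(5.670×10⁻⁸))^(1/4) = 283 K.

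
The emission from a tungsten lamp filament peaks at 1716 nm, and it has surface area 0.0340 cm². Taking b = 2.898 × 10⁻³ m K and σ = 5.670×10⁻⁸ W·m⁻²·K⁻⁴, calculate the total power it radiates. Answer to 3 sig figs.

P ≈ 1.57 W

Wien's law: T = b/λ_max = 2.898×10⁻³/1.716×10⁻⁶ = 1688.81 K.
Area A = 0.0340 cm² = 3.40×10⁻⁶ m².
Then P = σAT⁴ = 5.670×10⁻⁸×3.40×10⁻⁶×(1688.81)⁴ = 1.57 W.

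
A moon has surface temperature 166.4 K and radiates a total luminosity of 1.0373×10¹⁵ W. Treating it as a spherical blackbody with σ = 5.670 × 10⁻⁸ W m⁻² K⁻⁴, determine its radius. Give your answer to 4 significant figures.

L = 4πR²σT⁴ ⇒ R = √(L/(4πσT⁴)).
σT⁴ = 43.4707 W/m², so R = √(1.0373×10¹⁵/(4π×43.4707)) = 1.378×10⁶ m.

R ≈ 1.378×10⁶ m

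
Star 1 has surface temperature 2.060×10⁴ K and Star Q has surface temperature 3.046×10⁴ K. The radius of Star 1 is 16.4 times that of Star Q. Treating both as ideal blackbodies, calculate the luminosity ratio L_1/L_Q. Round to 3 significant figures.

L_1/L_Q ≈ 56.3

L ∝ R²T⁴, so L_1/L_Q = (R_1/R_Q)²(T_1/T_Q)⁴ = (16.4)² × (2.060×10⁴/3.046×10⁴)⁴ = 268.96 × 0.209194 = 56.3.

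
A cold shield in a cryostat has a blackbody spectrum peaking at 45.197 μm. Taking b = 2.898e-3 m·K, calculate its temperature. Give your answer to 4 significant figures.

T ≈ 64.12 K

Wien's law gives T = b/λ_max = (2.898×10⁻³ m·K)/(4.5197×10⁻⁵ m) = 64.12 K.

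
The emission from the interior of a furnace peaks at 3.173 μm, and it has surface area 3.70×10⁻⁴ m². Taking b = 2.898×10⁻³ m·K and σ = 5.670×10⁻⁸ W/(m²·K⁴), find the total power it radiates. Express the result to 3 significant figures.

P ≈ 14.6 W

Wien's law: T = b/λ_max = 2.898×10⁻³/3.173×10⁻⁶ = 913.331 K.
Area A = 3.70×10⁻⁴ m².
Then P = σAT⁴ = 5.670×10⁻⁸×3.70×10⁻⁴×(913.331)⁴ = 14.6 W.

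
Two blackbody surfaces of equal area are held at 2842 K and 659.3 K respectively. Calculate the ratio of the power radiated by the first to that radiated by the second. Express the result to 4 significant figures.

With equal areas, P₁/P₂ = (T₁/T₂)⁴ = (2842/659.3)⁴ = 345.3.

P₁/P₂ ≈ 345.3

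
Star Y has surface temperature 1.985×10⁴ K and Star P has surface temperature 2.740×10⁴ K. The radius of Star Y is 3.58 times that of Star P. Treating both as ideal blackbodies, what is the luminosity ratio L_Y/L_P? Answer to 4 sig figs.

L ∝ R²T⁴, so L_Y/L_P = (R_Y/R_P)²(T_Y/T_P)⁴ = (3.58)² × (1.985×10⁴/2.740×10⁴)⁴ = 12.8164 × 0.275448 = 3.530.

L_Y/L_P ≈ 3.530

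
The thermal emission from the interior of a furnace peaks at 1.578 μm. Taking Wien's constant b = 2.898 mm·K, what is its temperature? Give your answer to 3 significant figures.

T ≈ 1.84×10³ K

Wien's law gives T = b/λ_max = (2.898×10⁻³ m·K)/(1.578×10⁻⁶ m) = 1.84×10³ K.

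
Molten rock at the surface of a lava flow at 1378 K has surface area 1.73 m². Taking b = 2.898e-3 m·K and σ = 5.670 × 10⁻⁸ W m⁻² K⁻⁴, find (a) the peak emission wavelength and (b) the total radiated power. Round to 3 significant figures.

(a) λ_max = b/T = 2.898×10⁻³/1378 = 2.103×10⁻⁶ m = 2.10×10³ nm.
Area A = 1.73 m².
(b) P = σAT⁴ = 5.670×10⁻⁸×1.73×(1378)⁴ = 3.54×10⁵ W.

λ_max ≈ 2.10×10³ nm; P ≈ 3.54×10⁵ W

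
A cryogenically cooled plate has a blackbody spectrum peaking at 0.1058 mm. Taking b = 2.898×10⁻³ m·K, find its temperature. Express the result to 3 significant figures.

Wien's law gives T = b/λ_max = (2.898×10⁻³ m·K)/(1.058×10⁻⁴ m) = 27.4 K.

T ≈ 27.4 K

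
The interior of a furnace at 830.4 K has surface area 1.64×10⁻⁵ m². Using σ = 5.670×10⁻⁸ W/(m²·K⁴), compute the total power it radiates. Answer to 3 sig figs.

P ≈ 0.442 W

Area A = 1.64×10⁻⁵ m².
P = σAT⁴ = 5.670×10⁻⁸ × 1.64×10⁻⁵ × (830.4)⁴ = 0.442 W.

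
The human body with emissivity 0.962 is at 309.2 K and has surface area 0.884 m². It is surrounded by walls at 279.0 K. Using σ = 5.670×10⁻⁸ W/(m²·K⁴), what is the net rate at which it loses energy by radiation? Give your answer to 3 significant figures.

Net loss ≈ 149 W

Area A = 0.884 m².
Net radiated power P_net = εσA(T⁴ − T₀⁴) = 0.962×5.670×10⁻⁸×0.884×(309.2⁴ − 279.0⁴).
T⁴ − T₀⁴ = 9.14025×10⁹ − 6.05922×10⁹ = 3.08103×10⁹ K⁴, so P_net = 149 W.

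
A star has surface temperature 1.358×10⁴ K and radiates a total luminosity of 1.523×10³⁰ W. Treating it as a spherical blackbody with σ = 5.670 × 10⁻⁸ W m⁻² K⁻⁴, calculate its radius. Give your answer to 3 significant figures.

L = 4πR²σT⁴ ⇒ R = √(L/(4πσT⁴)).
σT⁴ = 1.92833×10⁹ W/m², so R = √(1.523×10³⁰/(4π×1.92833×10⁹)) = 7.93×10⁹ m.

R ≈ 7.93×10⁹ m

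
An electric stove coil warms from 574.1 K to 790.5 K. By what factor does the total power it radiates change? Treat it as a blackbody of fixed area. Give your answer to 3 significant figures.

P ∝ T⁴, so P₂/P₁ = (T₂/T₁)⁴ = (790.5/574.1)⁴ = (1.37694)⁴ = 3.59.

P₂/P₁ ≈ 3.59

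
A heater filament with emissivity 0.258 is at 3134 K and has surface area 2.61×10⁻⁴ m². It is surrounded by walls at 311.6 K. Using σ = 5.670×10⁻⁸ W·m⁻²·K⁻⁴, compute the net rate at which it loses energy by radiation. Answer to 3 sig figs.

Net loss ≈ 368 W

Area A = 2.61×10⁻⁴ m².
Net radiated power P_net = εσA(T⁴ − T₀⁴) = 0.258×5.670×10⁻⁸×2.61×10⁻⁴×(3134⁴ − 311.6⁴).
T⁴ − T₀⁴ = 9.64708×10¹³ − 9.42735×10⁹ = 9.64614×10¹³ K⁴, so P_net = 368 W.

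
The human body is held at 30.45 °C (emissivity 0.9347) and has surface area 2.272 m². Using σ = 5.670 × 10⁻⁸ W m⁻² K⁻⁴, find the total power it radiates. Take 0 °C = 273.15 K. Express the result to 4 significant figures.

T = 30.45 °C + 273.15 = 303.60 K.
Area A = 2.272 m².
P = εσAT⁴ = 0.9347 × 5.670×10⁻⁸ × 2.272 × (303.60)⁴ = 1023 W.

P ≈ 1023 W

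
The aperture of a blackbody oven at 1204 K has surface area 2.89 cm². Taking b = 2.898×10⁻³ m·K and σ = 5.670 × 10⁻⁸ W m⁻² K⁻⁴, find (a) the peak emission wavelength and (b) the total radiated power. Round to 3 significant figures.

λ_max ≈ 2.41×10³ nm; P ≈ 34.4 W

(a) λ_max = b/T = 2.898×10⁻³/1204 = 2.407×10⁻⁶ m = 2.41×10³ nm.
Area A = 2.89 cm² = 2.89×10⁻⁴ m².
(b) P = σAT⁴ = 5.670×10⁻⁸×2.89×10⁻⁴×(1204)⁴ = 34.4 W.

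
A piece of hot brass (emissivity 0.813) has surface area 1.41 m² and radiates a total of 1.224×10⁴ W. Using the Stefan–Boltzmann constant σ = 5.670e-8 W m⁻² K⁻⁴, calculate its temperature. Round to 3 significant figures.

T ≈ 659 K

Area A = 1.41 m².
P = εσAT⁴ ⇒ T = (P/(εσA))^(1/4) = (1.224×10⁴/(0.813×5.670×10⁻⁸×1.41))^(1/4) = 659 K.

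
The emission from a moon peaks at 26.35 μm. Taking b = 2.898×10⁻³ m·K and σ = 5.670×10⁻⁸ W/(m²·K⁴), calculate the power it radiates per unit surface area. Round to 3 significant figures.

Wien's law: T = b/λ_max = 2.898×10⁻³/2.635×10⁻⁵ = 109.981 K.
Then I = σT⁴ = 5.670×10⁻⁸×(109.981)⁴ = 8.30 W/m².

I ≈ 8.30 W/m²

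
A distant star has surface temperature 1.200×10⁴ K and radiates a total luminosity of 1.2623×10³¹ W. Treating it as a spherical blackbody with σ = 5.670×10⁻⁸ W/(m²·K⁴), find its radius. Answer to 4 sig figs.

L = 4πR²σT⁴ ⇒ R = √(L/(4πσT⁴)).
σT⁴ = 1.17573×10⁹ W/m², so R = √(1.2623×10³¹/(4π×1.17573×10⁹)) = 2.923×10¹⁰ m.

R ≈ 2.923×10¹⁰ m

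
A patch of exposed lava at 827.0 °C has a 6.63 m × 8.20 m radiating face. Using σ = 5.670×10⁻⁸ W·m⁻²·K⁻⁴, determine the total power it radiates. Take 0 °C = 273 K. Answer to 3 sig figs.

T = 827.0 °C + 273 = 1100.0 K.
Area A = 6.63 × 8.20 = 54.366 m².
P = σAT⁴ = 5.670×10⁻⁸ × 54.366 × (1100.0)⁴ = 4.51×10⁶ W.

P ≈ 4.51×10⁶ W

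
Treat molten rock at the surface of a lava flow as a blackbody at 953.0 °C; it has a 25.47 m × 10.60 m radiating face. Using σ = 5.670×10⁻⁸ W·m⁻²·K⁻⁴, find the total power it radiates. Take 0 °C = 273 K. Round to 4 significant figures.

T = 953.0 °C + 273 = 1226.0 K.
Area A = 25.47 × 10.60 = 269.982 m².
P = σAT⁴ = 5.670×10⁻⁸ × 269.982 × (1226.0)⁴ = 3.458×10⁷ W.

P ≈ 3.458×10⁷ W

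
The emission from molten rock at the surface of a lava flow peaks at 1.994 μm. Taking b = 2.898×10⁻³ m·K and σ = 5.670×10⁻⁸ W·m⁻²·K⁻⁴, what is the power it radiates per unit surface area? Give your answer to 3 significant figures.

Wien's law: T = b/λ_max = 2.898×10⁻³/1.994×10⁻⁶ = 1453.36 K.
Then I = σT⁴ = 5.670×10⁻⁸×(1453.36)⁴ = 2.53×10⁵ W/m².

I ≈ 2.53×10⁵ W/m²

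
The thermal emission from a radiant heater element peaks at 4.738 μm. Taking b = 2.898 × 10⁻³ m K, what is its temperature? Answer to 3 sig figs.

Wien's law gives T = b/λ_max = (2.898×10⁻³ m·K)/(4.738×10⁻⁶ m) = 612 K.

T ≈ 612 K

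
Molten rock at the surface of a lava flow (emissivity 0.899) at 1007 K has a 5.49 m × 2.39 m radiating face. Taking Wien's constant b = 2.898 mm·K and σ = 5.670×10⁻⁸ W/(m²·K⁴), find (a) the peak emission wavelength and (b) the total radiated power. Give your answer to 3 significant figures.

(a) λ_max = b/T = 2.898×10⁻³/1007 = 2.878×10⁻⁶ m = 2.88×10³ nm.
Area A = 5.49 × 2.39 = 13.1211 m².
(b) P = εσAT⁴ = 0.899×5.670×10⁻⁸×13.1211×(1007)⁴ = 6.88×10⁵ W.

λ_max ≈ 2.88×10³ nm; P ≈ 6.88×10⁵ W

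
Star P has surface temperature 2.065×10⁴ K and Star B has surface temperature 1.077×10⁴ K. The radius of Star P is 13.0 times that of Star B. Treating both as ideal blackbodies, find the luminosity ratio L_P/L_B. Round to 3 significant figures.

L ∝ R²T⁴, so L_P/L_B = (R_P/R_B)²(T_P/T_B)⁴ = (13.0)² × (2.065×10⁴/1.077×10⁴)⁴ = 169 × 13.5150 = 2.28×10³.

L_P/L_B ≈ 2.28×10³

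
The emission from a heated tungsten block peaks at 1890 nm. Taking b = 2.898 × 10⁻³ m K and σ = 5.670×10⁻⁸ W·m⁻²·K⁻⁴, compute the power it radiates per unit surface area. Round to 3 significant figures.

Wien's law: T = b/λ_max = 2.898×10⁻³/1.890×10⁻⁶ = 1533.33 K.
Then I = σT⁴ = 5.670×10⁻⁸×(1533.33)⁴ = 3.13×10⁵ W/m².

I ≈ 3.13×10⁵ W/m²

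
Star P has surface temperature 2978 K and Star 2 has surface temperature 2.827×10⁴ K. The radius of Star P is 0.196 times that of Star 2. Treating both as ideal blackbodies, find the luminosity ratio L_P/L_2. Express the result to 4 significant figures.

L ∝ R²T⁴, so L_P/L_2 = (R_P/R_2)²(T_P/T_2)⁴ = (0.196)² × (2978/2.827×10⁴)⁴ = 0.038416 × 1.23139×10⁻⁴ = 4.731×10⁻⁶.

L_P/L_2 ≈ 4.731×10⁻⁶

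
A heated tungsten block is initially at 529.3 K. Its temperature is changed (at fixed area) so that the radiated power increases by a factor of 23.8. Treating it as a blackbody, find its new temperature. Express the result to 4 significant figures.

T₂ ≈ 1169 K

P ∝ T⁴, so T₂/T₁ = (P₂/P₁)^(1/4) = (23.8)^(1/4) = 2.20874.
T₂ = 529.3 × 2.20874 = 1169 K.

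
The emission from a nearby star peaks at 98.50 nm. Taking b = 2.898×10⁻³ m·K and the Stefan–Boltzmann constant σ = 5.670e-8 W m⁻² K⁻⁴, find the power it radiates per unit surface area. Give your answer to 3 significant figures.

Wien's law: T = b/λ_max = 2.898×10⁻³/9.850×10⁻⁸ = 29421.3 K.
Then I = σT⁴ = 5.670×10⁻⁸×(29421.3)⁴ = 4.25×10¹⁰ W/m².

I ≈ 4.25×10¹⁰ W/m²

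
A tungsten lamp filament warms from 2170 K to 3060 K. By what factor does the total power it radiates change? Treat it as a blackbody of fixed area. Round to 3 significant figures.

P₂/P₁ ≈ 3.95

P ∝ T⁴, so P₂/P₁ = (T₂/T₁)⁴ = (3060/2170)⁴ = (1.41014)⁴ = 3.95.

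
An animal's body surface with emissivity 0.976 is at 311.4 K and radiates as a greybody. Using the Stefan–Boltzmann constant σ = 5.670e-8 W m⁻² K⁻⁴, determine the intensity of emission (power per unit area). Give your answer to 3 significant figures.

I ≈ 520 W/m²

Stefan–Boltzmann: I = εσT⁴ = 0.976 × 5.670×10⁻⁸ × (311.4)⁴ = 520 W/m².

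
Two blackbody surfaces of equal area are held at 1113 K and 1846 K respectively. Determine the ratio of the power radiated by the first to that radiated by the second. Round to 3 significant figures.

P₁/P₂ ≈ 0.132

With equal areas, P₁/P₂ = (T₁/T₂)⁴ = (1113/1846)⁴ = 0.132.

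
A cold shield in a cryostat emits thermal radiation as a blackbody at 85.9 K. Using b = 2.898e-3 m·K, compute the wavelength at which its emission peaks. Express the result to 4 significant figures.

λ_max ≈ 33.74 μm

Wien's displacement law: λ_max = b/T = (2.898×10⁻³ m·K)/(85.9 K) = 3.3737×10⁻⁵ m.
That is 33.74 μm, in the infrared range.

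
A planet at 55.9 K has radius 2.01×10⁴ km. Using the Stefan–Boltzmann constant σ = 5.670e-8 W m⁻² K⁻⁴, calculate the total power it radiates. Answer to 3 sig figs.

Surface area A = 4πR² = 4π(2.01×10⁷ m)² = 5.07694×10¹⁵ m².
P = σAT⁴ = 5.670×10⁻⁸ × 5.07694×10¹⁵ × (55.9)⁴ = 2.81×10¹⁵ W.

P ≈ 2.81×10¹⁵ W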